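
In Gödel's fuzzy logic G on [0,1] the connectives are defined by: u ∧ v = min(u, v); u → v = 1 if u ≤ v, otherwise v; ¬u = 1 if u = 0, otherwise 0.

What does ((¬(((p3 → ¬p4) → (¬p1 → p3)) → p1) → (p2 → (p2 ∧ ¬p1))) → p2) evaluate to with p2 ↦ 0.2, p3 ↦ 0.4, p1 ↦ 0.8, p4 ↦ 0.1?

¬p4: Gödel ¬ of 0.1 = 0 (operand ≠ 0)
(p3 → ¬p4): 0.4 > 0, so result = 0
¬p1: Gödel ¬ of 0.8 = 0 (operand ≠ 0)
(¬p1 → p3): 0 ≤ 0.4, so result = 1
((p3 → ¬p4) → (¬p1 → p3)): 0 ≤ 1, so result = 1
(((p3 → ¬p4) → (¬p1 → p3)) → p1): 1 > 0.8, so result = 0.8
¬(((p3 → ¬p4) → (¬p1 → p3)) → p1): Gödel ¬ of 0.8 = 0 (operand ≠ 0)
¬p1: Gödel ¬ of 0.8 = 0 (operand ≠ 0)
(p2 ∧ ¬p1) = min(0.2, 0) = 0
(p2 → (p2 ∧ ¬p1)): 0.2 > 0, so result = 0
(¬(((p3 → ¬p4) → (¬p1 → p3)) → p1) → (p2 → (p2 ∧ ¬p1))): 0 ≤ 0, so result = 1
((¬(((p3 → ¬p4) → (¬p1 → p3)) → p1) → (p2 → (p2 ∧ ¬p1))) → p2): 1 > 0.2, so result = 0.2

0.20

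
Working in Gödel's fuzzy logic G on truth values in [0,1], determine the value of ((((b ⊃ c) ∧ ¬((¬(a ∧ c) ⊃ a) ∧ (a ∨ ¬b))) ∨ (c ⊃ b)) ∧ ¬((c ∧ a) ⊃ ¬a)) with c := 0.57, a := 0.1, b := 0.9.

1.00

(b ⊃ c): 0.9 > 0.57, so result = 0.57
(a ∧ c) = min(0.1, 0.57) = 0.1
¬(a ∧ c): Gödel ¬ of 0.1 = 0 (operand ≠ 0)
(¬(a ∧ c) ⊃ a): 0 ≤ 0.1, so result = 1
¬b: Gödel ¬ of 0.9 = 0 (operand ≠ 0)
(a ∨ ¬b) = max(0.1, 0) = 0.1
((¬(a ∧ c) ⊃ a) ∧ (a ∨ ¬b)) = min(1, 0.1) = 0.1
¬((¬(a ∧ c) ⊃ a) ∧ (a ∨ ¬b)): Gödel ¬ of 0.1 = 0 (operand ≠ 0)
((b ⊃ c) ∧ ¬((¬(a ∧ c) ⊃ a) ∧ (a ∨ ¬b))) = min(0.57, 0) = 0
(c ⊃ b): 0.57 ≤ 0.9, so result = 1
(((b ⊃ c) ∧ ¬((¬(a ∧ c) ⊃ a) ∧ (a ∨ ¬b))) ∨ (c ⊃ b)) = max(0, 1) = 1
(c ∧ a) = min(0.57, 0.1) = 0.1
¬a: Gödel ¬ of 0.1 = 0 (operand ≠ 0)
((c ∧ a) ⊃ ¬a): 0.1 > 0, so result = 0
¬((c ∧ a) ⊃ ¬a): Gödel ¬ of 0 = 1 (operand is 0)
((((b ⊃ c) ∧ ¬((¬(a ∧ c) ⊃ a) ∧ (a ∨ ¬b))) ∨ (c ⊃ b)) ∧ ¬((c ∧ a) ⊃ ¬a)) = min(1, 1) = 1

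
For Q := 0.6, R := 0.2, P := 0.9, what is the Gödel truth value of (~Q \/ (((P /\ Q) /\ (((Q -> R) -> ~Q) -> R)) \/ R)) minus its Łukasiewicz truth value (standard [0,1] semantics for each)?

0.20

Gödel evaluation:
  ~Q: Gödel ¬ of 0.6 = 0 (operand ≠ 0)
  (P /\ Q) = min(0.9, 0.6) = 0.6
  (Q -> R): 0.6 > 0.2, so result = 0.2
  ~Q: Gödel ¬ of 0.6 = 0 (operand ≠ 0)
  ((Q -> R) -> ~Q): 0.2 > 0, so result = 0
  (((Q -> R) -> ~Q) -> R): 0 ≤ 0.2, so result = 1
  ((P /\ Q) /\ (((Q -> R) -> ~Q) -> R)) = min(0.6, 1) = 0.6
  (((P /\ Q) /\ (((Q -> R) -> ~Q) -> R)) \/ R) = max(0.6, 0.2) = 0.6
  (~Q \/ (((P /\ Q) /\ (((Q -> R) -> ~Q) -> R)) \/ R)) = max(0, 0.6) = 0.6
  Gödel value = 0.6
Łukasiewicz evaluation:
  ~Q: Łukasiewicz ¬ gives 1 − 0.6 = 0.4
  (P /\ Q) = min(0.9, 0.6) = 0.6
  (Q -> R): min(1, 1 − 0.6 + 0.2) = 0.6
  ~Q: Łukasiewicz ¬ gives 1 − 0.6 = 0.4
  ((Q -> R) -> ~Q): min(1, 1 − 0.6 + 0.4) = 0.8
  (((Q -> R) -> ~Q) -> R): min(1, 1 − 0.8 + 0.2) = 0.4
  ((P /\ Q) /\ (((Q -> R) -> ~Q) -> R)) = min(0.6, 0.4) = 0.4
  (((P /\ Q) /\ (((Q -> R) -> ~Q) -> R)) \/ R) = max(0.4, 0.2) = 0.4
  (~Q \/ (((P /\ Q) /\ (((Q -> R) -> ~Q) -> R)) \/ R)) = max(0.4, 0.4) = 0.4
  Łukasiewicz value = 0.4
Difference: 0.6 − 0.4 = 0.20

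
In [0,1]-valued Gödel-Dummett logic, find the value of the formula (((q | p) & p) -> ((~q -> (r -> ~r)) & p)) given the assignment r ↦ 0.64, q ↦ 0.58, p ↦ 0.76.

(q | p) = max(0.58, 0.76) = 0.76
((q | p) & p) = min(0.76, 0.76) = 0.76
~q: Gödel ¬ of 0.58 = 0 (operand ≠ 0)
~r: Gödel ¬ of 0.64 = 0 (operand ≠ 0)
(r -> ~r): 0.64 > 0, so result = 0
(~q -> (r -> ~r)): 0 ≤ 0, so result = 1
((~q -> (r -> ~r)) & p) = min(1, 0.76) = 0.76
(((q | p) & p) -> ((~q -> (r -> ~r)) & p)): 0.76 ≤ 0.76, so result = 1

1.00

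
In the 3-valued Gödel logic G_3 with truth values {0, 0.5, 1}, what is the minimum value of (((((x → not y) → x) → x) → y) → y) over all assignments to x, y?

0.50

The minimum is attained at x = 0.5, y = 0.5:
  not y: Gödel ¬ of 0.5 = 0 (operand ≠ 0)
  (x → not y): 0.5 > 0, so result = 0
  ((x → not y) → x): 0 ≤ 0.5, so result = 1
  (((x → not y) → x) → x): 1 > 0.5, so result = 0.5
  ((((x → not y) → x) → x) → y): 0.5 ≤ 0.5, so result = 1
  (((((x → not y) → x) → x) → y) → y): 1 > 0.5, so result = 0.5
Checking all 9 assignments confirms none give a value below 0.50.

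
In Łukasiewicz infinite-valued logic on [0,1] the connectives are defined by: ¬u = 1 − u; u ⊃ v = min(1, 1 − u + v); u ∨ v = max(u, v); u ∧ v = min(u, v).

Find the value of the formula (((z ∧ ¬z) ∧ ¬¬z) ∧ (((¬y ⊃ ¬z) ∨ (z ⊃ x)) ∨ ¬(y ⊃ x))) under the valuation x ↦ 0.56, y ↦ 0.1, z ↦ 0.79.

0.21

¬z: Łukasiewicz ¬ gives 1 − 0.79 = 0.21
(z ∧ ¬z) = min(0.79, 0.21) = 0.21
¬z: Łukasiewicz ¬ gives 1 − 0.79 = 0.21
¬¬z: Łukasiewicz ¬ gives 1 − 0.21 = 0.79
((z ∧ ¬z) ∧ ¬¬z) = min(0.21, 0.79) = 0.21
¬y: Łukasiewicz ¬ gives 1 − 0.1 = 0.9
¬z: Łukasiewicz ¬ gives 1 − 0.79 = 0.21
(¬y ⊃ ¬z): min(1, 1 − 0.9 + 0.21) = 0.31
(z ⊃ x): min(1, 1 − 0.79 + 0.56) = 0.77
((¬y ⊃ ¬z) ∨ (z ⊃ x)) = max(0.31, 0.77) = 0.77
(y ⊃ x): min(1, 1 − 0.1 + 0.56) = 1
¬(y ⊃ x): Łukasiewicz ¬ gives 1 − 1 = 0
(((¬y ⊃ ¬z) ∨ (z ⊃ x)) ∨ ¬(y ⊃ x)) = max(0.77, 0) = 0.77
(((z ∧ ¬z) ∧ ¬¬z) ∧ (((¬y ⊃ ¬z) ∨ (z ⊃ x)) ∨ ¬(y ⊃ x))) = min(0.21, 0.77) = 0.21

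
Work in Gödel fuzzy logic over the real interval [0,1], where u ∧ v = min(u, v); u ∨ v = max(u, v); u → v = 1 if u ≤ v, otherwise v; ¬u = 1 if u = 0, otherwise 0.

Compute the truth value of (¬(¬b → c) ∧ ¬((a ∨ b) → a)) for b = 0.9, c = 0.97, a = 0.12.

0.00

¬b: Gödel ¬ of 0.9 = 0 (operand ≠ 0)
(¬b → c): 0 ≤ 0.97, so result = 1
¬(¬b → c): Gödel ¬ of 1 = 0 (operand ≠ 0)
(a ∨ b) = max(0.12, 0.9) = 0.9
((a ∨ b) → a): 0.9 > 0.12, so result = 0.12
¬((a ∨ b) → a): Gödel ¬ of 0.12 = 0 (operand ≠ 0)
(¬(¬b → c) ∧ ¬((a ∨ b) → a)) = min(0, 0) = 0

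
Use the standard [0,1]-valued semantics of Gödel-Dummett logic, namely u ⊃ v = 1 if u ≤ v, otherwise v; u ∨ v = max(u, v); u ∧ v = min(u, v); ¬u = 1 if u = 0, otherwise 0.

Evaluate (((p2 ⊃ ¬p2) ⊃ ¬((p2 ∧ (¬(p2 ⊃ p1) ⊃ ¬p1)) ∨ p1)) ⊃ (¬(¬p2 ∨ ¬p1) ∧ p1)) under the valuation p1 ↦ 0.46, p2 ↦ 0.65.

¬p2: Gödel ¬ of 0.65 = 0 (operand ≠ 0)
(p2 ⊃ ¬p2): 0.65 > 0, so result = 0
(p2 ⊃ p1): 0.65 > 0.46, so result = 0.46
¬(p2 ⊃ p1): Gödel ¬ of 0.46 = 0 (operand ≠ 0)
¬p1: Gödel ¬ of 0.46 = 0 (operand ≠ 0)
(¬(p2 ⊃ p1) ⊃ ¬p1): 0 ≤ 0, so result = 1
(p2 ∧ (¬(p2 ⊃ p1) ⊃ ¬p1)) = min(0.65, 1) = 0.65
((p2 ∧ (¬(p2 ⊃ p1) ⊃ ¬p1)) ∨ p1) = max(0.65, 0.46) = 0.65
¬((p2 ∧ (¬(p2 ⊃ p1) ⊃ ¬p1)) ∨ p1): Gödel ¬ of 0.65 = 0 (operand ≠ 0)
((p2 ⊃ ¬p2) ⊃ ¬((p2 ∧ (¬(p2 ⊃ p1) ⊃ ¬p1)) ∨ p1)): 0 ≤ 0, so result = 1
¬p2: Gödel ¬ of 0.65 = 0 (operand ≠ 0)
¬p1: Gödel ¬ of 0.46 = 0 (operand ≠ 0)
(¬p2 ∨ ¬p1) = max(0, 0) = 0
¬(¬p2 ∨ ¬p1): Gödel ¬ of 0 = 1 (operand is 0)
(¬(¬p2 ∨ ¬p1) ∧ p1) = min(1, 0.46) = 0.46
(((p2 ⊃ ¬p2) ⊃ ¬((p2 ∧ (¬(p2 ⊃ p1) ⊃ ¬p1)) ∨ p1)) ⊃ (¬(¬p2 ∨ ¬p1) ∧ p1)): 1 > 0.46, so result = 0.46

0.46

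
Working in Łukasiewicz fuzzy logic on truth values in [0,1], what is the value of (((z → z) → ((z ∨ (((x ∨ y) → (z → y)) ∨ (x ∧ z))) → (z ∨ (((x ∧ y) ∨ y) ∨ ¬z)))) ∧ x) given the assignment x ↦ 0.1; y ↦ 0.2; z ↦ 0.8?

0.10

(z → z): min(1, 1 − 0.8 + 0.8) = 1
(x ∨ y) = max(0.1, 0.2) = 0.2
(z → y): min(1, 1 − 0.8 + 0.2) = 0.4
((x ∨ y) → (z → y)): min(1, 1 − 0.2 + 0.4) = 1
(x ∧ z) = min(0.1, 0.8) = 0.1
(((x ∨ y) → (z → y)) ∨ (x ∧ z)) = max(1, 0.1) = 1
(z ∨ (((x ∨ y) → (z → y)) ∨ (x ∧ z))) = max(0.8, 1) = 1
(x ∧ y) = min(0.1, 0.2) = 0.1
((x ∧ y) ∨ y) = max(0.1, 0.2) = 0.2
¬z: Łukasiewicz ¬ gives 1 − 0.8 = 0.2
(((x ∧ y) ∨ y) ∨ ¬z) = max(0.2, 0.2) = 0.2
(z ∨ (((x ∧ y) ∨ y) ∨ ¬z)) = max(0.8, 0.2) = 0.8
((z ∨ (((x ∨ y) → (z → y)) ∨ (x ∧ z))) → (z ∨ (((x ∧ y) ∨ y) ∨ ¬z))): min(1, 1 − 1 + 0.8) = 0.8
((z → z) → ((z ∨ (((x ∨ y) → (z → y)) ∨ (x ∧ z))) → (z ∨ (((x ∧ y) ∨ y) ∨ ¬z)))): min(1, 1 − 1 + 0.8) = 0.8
(((z → z) → ((z ∨ (((x ∨ y) → (z → y)) ∨ (x ∧ z))) → (z ∨ (((x ∧ y) ∨ y) ∨ ¬z)))) ∧ x) = min(0.8, 0.1) = 0.1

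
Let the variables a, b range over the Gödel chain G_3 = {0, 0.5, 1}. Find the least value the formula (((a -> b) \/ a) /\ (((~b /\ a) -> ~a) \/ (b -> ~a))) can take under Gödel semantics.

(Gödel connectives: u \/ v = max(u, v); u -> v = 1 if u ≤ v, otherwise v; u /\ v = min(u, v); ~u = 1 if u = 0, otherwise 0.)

0.50

The minimum is attained at a = 0.5, b = 0:
  (a -> b): 0.5 > 0, so result = 0
  ((a -> b) \/ a) = max(0, 0.5) = 0.5
  ~b: Gödel ¬ of 0 = 1 (operand is 0)
  (~b /\ a) = min(1, 0.5) = 0.5
  ~a: Gödel ¬ of 0.5 = 0 (operand ≠ 0)
  ((~b /\ a) -> ~a): 0.5 > 0, so result = 0
  ~a: Gödel ¬ of 0.5 = 0 (operand ≠ 0)
  (b -> ~a): 0 ≤ 0, so result = 1
  (((~b /\ a) -> ~a) \/ (b -> ~a)) = max(0, 1) = 1
  (((a -> b) \/ a) /\ (((~b /\ a) -> ~a) \/ (b -> ~a))) = min(0.5, 1) = 0.5
Checking all 9 assignments confirms none give a value below 0.50.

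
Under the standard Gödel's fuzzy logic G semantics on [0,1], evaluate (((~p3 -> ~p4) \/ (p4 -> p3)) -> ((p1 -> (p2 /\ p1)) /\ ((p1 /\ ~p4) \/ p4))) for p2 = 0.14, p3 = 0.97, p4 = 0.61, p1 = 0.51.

~p3: Gödel ¬ of 0.97 = 0 (operand ≠ 0)
~p4: Gödel ¬ of 0.61 = 0 (operand ≠ 0)
(~p3 -> ~p4): 0 ≤ 0, so result = 1
(p4 -> p3): 0.61 ≤ 0.97, so result = 1
((~p3 -> ~p4) \/ (p4 -> p3)) = max(1, 1) = 1
(p2 /\ p1) = min(0.14, 0.51) = 0.14
(p1 -> (p2 /\ p1)): 0.51 > 0.14, so result = 0.14
~p4: Gödel ¬ of 0.61 = 0 (operand ≠ 0)
(p1 /\ ~p4) = min(0.51, 0) = 0
((p1 /\ ~p4) \/ p4) = max(0, 0.61) = 0.61
((p1 -> (p2 /\ p1)) /\ ((p1 /\ ~p4) \/ p4)) = min(0.14, 0.61) = 0.14
(((~p3 -> ~p4) \/ (p4 -> p3)) -> ((p1 -> (p2 /\ p1)) /\ ((p1 /\ ~p4) \/ p4))): 1 > 0.14, so result = 0.14

0.14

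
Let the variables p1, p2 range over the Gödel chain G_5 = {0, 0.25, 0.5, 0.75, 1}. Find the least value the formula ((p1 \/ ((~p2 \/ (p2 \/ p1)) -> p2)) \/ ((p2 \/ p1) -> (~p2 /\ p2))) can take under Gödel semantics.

The minimum is attained at p1 = 0.25, p2 = 0:
  ~p2: Gödel ¬ of 0 = 1 (operand is 0)
  (p2 \/ p1) = max(0, 0.25) = 0.25
  (~p2 \/ (p2 \/ p1)) = max(1, 0.25) = 1
  ((~p2 \/ (p2 \/ p1)) -> p2): 1 > 0, so result = 0
  (p1 \/ ((~p2 \/ (p2 \/ p1)) -> p2)) = max(0.25, 0) = 0.25
  (p2 \/ p1) = max(0, 0.25) = 0.25
  ~p2: Gödel ¬ of 0 = 1 (operand is 0)
  (~p2 /\ p2) = min(1, 0) = 0
  ((p2 \/ p1) -> (~p2 /\ p2)): 0.25 > 0, so result = 0
  ((p1 \/ ((~p2 \/ (p2 \/ p1)) -> p2)) \/ ((p2 \/ p1) -> (~p2 /\ p2))) = max(0.25, 0) = 0.25
Checking all 25 assignments confirms none give a value below 0.25.

0.25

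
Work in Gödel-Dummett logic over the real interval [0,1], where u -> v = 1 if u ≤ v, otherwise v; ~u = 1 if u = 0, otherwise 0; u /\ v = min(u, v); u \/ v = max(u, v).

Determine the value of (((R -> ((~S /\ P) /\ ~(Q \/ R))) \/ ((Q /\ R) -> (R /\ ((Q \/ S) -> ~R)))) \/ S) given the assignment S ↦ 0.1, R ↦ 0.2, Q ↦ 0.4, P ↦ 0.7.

0.10

~S: Gödel ¬ of 0.1 = 0 (operand ≠ 0)
(~S /\ P) = min(0, 0.7) = 0
(Q \/ R) = max(0.4, 0.2) = 0.4
~(Q \/ R): Gödel ¬ of 0.4 = 0 (operand ≠ 0)
((~S /\ P) /\ ~(Q \/ R)) = min(0, 0) = 0
(R -> ((~S /\ P) /\ ~(Q \/ R))): 0.2 > 0, so result = 0
(Q /\ R) = min(0.4, 0.2) = 0.2
(Q \/ S) = max(0.4, 0.1) = 0.4
~R: Gödel ¬ of 0.2 = 0 (operand ≠ 0)
((Q \/ S) -> ~R): 0.4 > 0, so result = 0
(R /\ ((Q \/ S) -> ~R)) = min(0.2, 0) = 0
((Q /\ R) -> (R /\ ((Q \/ S) -> ~R))): 0.2 > 0, so result = 0
((R -> ((~S /\ P) /\ ~(Q \/ R))) \/ ((Q /\ R) -> (R /\ ((Q \/ S) -> ~R)))) = max(0, 0) = 0
(((R -> ((~S /\ P) /\ ~(Q \/ R))) \/ ((Q /\ R) -> (R /\ ((Q \/ S) -> ~R)))) \/ S) = max(0, 0.1) = 0.1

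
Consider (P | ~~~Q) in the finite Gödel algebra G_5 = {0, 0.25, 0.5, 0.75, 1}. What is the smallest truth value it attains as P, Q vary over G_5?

The minimum is attained at P = 0, Q = 0.25:
  ~Q: Gödel ¬ of 0.25 = 0 (operand ≠ 0)
  ~~Q: Gödel ¬ of 0 = 1 (operand is 0)
  ~~~Q: Gödel ¬ of 1 = 0 (operand ≠ 0)
  (P | ~~~Q) = max(0, 0) = 0
Checking all 25 assignments confirms none give a value below 0.00.

0.00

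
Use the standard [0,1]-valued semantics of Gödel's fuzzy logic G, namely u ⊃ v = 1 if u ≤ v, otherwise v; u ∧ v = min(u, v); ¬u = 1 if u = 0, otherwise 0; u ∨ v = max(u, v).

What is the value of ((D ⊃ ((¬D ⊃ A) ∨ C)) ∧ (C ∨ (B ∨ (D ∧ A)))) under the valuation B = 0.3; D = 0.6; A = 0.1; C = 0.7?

0.70

¬D: Gödel ¬ of 0.6 = 0 (operand ≠ 0)
(¬D ⊃ A): 0 ≤ 0.1, so result = 1
((¬D ⊃ A) ∨ C) = max(1, 0.7) = 1
(D ⊃ ((¬D ⊃ A) ∨ C)): 0.6 ≤ 1, so result = 1
(D ∧ A) = min(0.6, 0.1) = 0.1
(B ∨ (D ∧ A)) = max(0.3, 0.1) = 0.3
(C ∨ (B ∨ (D ∧ A))) = max(0.7, 0.3) = 0.7
((D ⊃ ((¬D ⊃ A) ∨ C)) ∧ (C ∨ (B ∨ (D ∧ A)))) = min(1, 0.7) = 0.7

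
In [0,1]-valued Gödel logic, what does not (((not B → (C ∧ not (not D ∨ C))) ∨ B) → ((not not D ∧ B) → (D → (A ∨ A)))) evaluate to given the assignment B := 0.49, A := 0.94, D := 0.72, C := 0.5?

0.00

not B: Gödel ¬ of 0.49 = 0 (operand ≠ 0)
not D: Gödel ¬ of 0.72 = 0 (operand ≠ 0)
(not D ∨ C) = max(0, 0.5) = 0.5
not (not D ∨ C): Gödel ¬ of 0.5 = 0 (operand ≠ 0)
(C ∧ not (not D ∨ C)) = min(0.5, 0) = 0
(not B → (C ∧ not (not D ∨ C))): 0 ≤ 0, so result = 1
((not B → (C ∧ not (not D ∨ C))) ∨ B) = max(1, 0.49) = 1
not D: Gödel ¬ of 0.72 = 0 (operand ≠ 0)
not not D: Gödel ¬ of 0 = 1 (operand is 0)
(not not D ∧ B) = min(1, 0.49) = 0.49
(A ∨ A) = max(0.94, 0.94) = 0.94
(D → (A ∨ A)): 0.72 ≤ 0.94, so result = 1
((not not D ∧ B) → (D → (A ∨ A))): 0.49 ≤ 1, so result = 1
(((not B → (C ∧ not (not D ∨ C))) ∨ B) → ((not not D ∧ B) → (D → (A ∨ A)))): 1 ≤ 1, so result = 1
not (((not B → (C ∧ not (not D ∨ C))) ∨ B) → ((not not D ∧ B) → (D → (A ∨ A)))): Gödel ¬ of 1 = 0 (operand ≠ 0)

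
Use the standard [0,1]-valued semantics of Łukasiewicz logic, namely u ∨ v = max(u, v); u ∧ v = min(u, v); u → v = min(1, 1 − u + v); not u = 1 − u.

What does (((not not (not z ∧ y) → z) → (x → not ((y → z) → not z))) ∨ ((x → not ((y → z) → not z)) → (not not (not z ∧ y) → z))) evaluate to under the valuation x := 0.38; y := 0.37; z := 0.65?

1.00

not z: Łukasiewicz ¬ gives 1 − 0.65 = 0.35
(not z ∧ y) = min(0.35, 0.37) = 0.35
not (not z ∧ y): Łukasiewicz ¬ gives 1 − 0.35 = 0.65
not not (not z ∧ y): Łukasiewicz ¬ gives 1 − 0.65 = 0.35
(not not (not z ∧ y) → z): min(1, 1 − 0.35 + 0.65) = 1
(y → z): min(1, 1 − 0.37 + 0.65) = 1
not z: Łukasiewicz ¬ gives 1 − 0.65 = 0.35
((y → z) → not z): min(1, 1 − 1 + 0.35) = 0.35
not ((y → z) → not z): Łukasiewicz ¬ gives 1 − 0.35 = 0.65
(x → not ((y → z) → not z)): min(1, 1 − 0.38 + 0.65) = 1
((not not (not z ∧ y) → z) → (x → not ((y → z) → not z))): min(1, 1 − 1 + 1) = 1
(y → z): min(1, 1 − 0.37 + 0.65) = 1
not z: Łukasiewicz ¬ gives 1 − 0.65 = 0.35
((y → z) → not z): min(1, 1 − 1 + 0.35) = 0.35
not ((y → z) → not z): Łukasiewicz ¬ gives 1 − 0.35 = 0.65
(x → not ((y → z) → not z)): min(1, 1 − 0.38 + 0.65) = 1
not z: Łukasiewicz ¬ gives 1 − 0.65 = 0.35
(not z ∧ y) = min(0.35, 0.37) = 0.35
not (not z ∧ y): Łukasiewicz ¬ gives 1 − 0.35 = 0.65
not not (not z ∧ y): Łukasiewicz ¬ gives 1 − 0.65 = 0.35
(not not (not z ∧ y) → z): min(1, 1 − 0.35 + 0.65) = 1
((x → not ((y → z) → not z)) → (not not (not z ∧ y) → z)): min(1, 1 − 1 + 1) = 1
(((not not (not z ∧ y) → z) → (x → not ((y → z) → not z))) ∨ ((x → not ((y → z) → not z)) → (not not (not z ∧ y) → z))) = max(1, 1) = 1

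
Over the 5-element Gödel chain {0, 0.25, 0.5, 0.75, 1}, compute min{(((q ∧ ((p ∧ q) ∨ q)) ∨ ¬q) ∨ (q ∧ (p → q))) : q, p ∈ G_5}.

0.25

The minimum is attained at q = 0.25, p = 0:
  (p ∧ q) = min(0, 0.25) = 0
  ((p ∧ q) ∨ q) = max(0, 0.25) = 0.25
  (q ∧ ((p ∧ q) ∨ q)) = min(0.25, 0.25) = 0.25
  ¬q: Gödel ¬ of 0.25 = 0 (operand ≠ 0)
  ((q ∧ ((p ∧ q) ∨ q)) ∨ ¬q) = max(0.25, 0) = 0.25
  (p → q): 0 ≤ 0.25, so result = 1
  (q ∧ (p → q)) = min(0.25, 1) = 0.25
  (((q ∧ ((p ∧ q) ∨ q)) ∨ ¬q) ∨ (q ∧ (p → q))) = max(0.25, 0.25) = 0.25
Checking all 25 assignments confirms none give a value below 0.25.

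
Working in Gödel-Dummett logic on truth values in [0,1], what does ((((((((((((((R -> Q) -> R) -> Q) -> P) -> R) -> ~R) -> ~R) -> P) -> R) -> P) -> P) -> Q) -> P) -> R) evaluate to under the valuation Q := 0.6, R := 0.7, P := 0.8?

(R -> Q): 0.7 > 0.6, so result = 0.6
((R -> Q) -> R): 0.6 ≤ 0.7, so result = 1
(((R -> Q) -> R) -> Q): 1 > 0.6, so result = 0.6
((((R -> Q) -> R) -> Q) -> P): 0.6 ≤ 0.8, so result = 1
(((((R -> Q) -> R) -> Q) -> P) -> R): 1 > 0.7, so result = 0.7
~R: Gödel ¬ of 0.7 = 0 (operand ≠ 0)
((((((R -> Q) -> R) -> Q) -> P) -> R) -> ~R): 0.7 > 0, so result = 0
~R: Gödel ¬ of 0.7 = 0 (operand ≠ 0)
(((((((R -> Q) -> R) -> Q) -> P) -> R) -> ~R) -> ~R): 0 ≤ 0, so result = 1
((((((((R -> Q) -> R) -> Q) -> P) -> R) -> ~R) -> ~R) -> P): 1 > 0.8, so result = 0.8
(((((((((R -> Q) -> R) -> Q) -> P) -> R) -> ~R) -> ~R) -> P) -> R): 0.8 > 0.7, so result = 0.7
((((((((((R -> Q) -> R) -> Q) -> P) -> R) -> ~R) -> ~R) -> P) -> R) -> P): 0.7 ≤ 0.8, so result = 1
(((((((((((R -> Q) -> R) -> Q) -> P) -> R) -> ~R) -> ~R) -> P) -> R) -> P) -> P): 1 > 0.8, so result = 0.8
((((((((((((R -> Q) -> R) -> Q) -> P) -> R) -> ~R) -> ~R) -> P) -> R) -> P) -> P) -> Q): 0.8 > 0.6, so result = 0.6
(((((((((((((R -> Q) -> R) -> Q) -> P) -> R) -> ~R) -> ~R) -> P) -> R) -> P) -> P) -> Q) -> P): 0.6 ≤ 0.8, so result = 1
((((((((((((((R -> Q) -> R) -> Q) -> P) -> R) -> ~R) -> ~R) -> P) -> R) -> P) -> P) -> Q) -> P) -> R): 1 > 0.7, so result = 0.7

0.70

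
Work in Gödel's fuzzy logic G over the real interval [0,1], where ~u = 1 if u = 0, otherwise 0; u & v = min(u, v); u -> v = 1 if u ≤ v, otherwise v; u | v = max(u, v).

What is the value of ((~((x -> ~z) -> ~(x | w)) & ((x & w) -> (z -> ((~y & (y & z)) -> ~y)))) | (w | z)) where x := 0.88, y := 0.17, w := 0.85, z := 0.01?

~z: Gödel ¬ of 0.01 = 0 (operand ≠ 0)
(x -> ~z): 0.88 > 0, so result = 0
(x | w) = max(0.88, 0.85) = 0.88
~(x | w): Gödel ¬ of 0.88 = 0 (operand ≠ 0)
((x -> ~z) -> ~(x | w)): 0 ≤ 0, so result = 1
~((x -> ~z) -> ~(x | w)): Gödel ¬ of 1 = 0 (operand ≠ 0)
(x & w) = min(0.88, 0.85) = 0.85
~y: Gödel ¬ of 0.17 = 0 (operand ≠ 0)
(y & z) = min(0.17, 0.01) = 0.01
(~y & (y & z)) = min(0, 0.01) = 0
~y: Gödel ¬ of 0.17 = 0 (operand ≠ 0)
((~y & (y & z)) -> ~y): 0 ≤ 0, so result = 1
(z -> ((~y & (y & z)) -> ~y)): 0.01 ≤ 1, so result = 1
((x & w) -> (z -> ((~y & (y & z)) -> ~y))): 0.85 ≤ 1, so result = 1
(~((x -> ~z) -> ~(x | w)) & ((x & w) -> (z -> ((~y & (y & z)) -> ~y)))) = min(0, 1) = 0
(w | z) = max(0.85, 0.01) = 0.85
((~((x -> ~z) -> ~(x | w)) & ((x & w) -> (z -> ((~y & (y & z)) -> ~y)))) | (w | z)) = max(0, 0.85) = 0.85

0.85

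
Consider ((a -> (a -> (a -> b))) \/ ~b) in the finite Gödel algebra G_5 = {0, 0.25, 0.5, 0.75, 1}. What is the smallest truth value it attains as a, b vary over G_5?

0.25

The minimum is attained at a = 0.5, b = 0.25:
  (a -> b): 0.5 > 0.25, so result = 0.25
  (a -> (a -> b)): 0.5 > 0.25, so result = 0.25
  (a -> (a -> (a -> b))): 0.5 > 0.25, so result = 0.25
  ~b: Gödel ¬ of 0.25 = 0 (operand ≠ 0)
  ((a -> (a -> (a -> b))) \/ ~b) = max(0.25, 0) = 0.25
Checking all 25 assignments confirms none give a value below 0.25.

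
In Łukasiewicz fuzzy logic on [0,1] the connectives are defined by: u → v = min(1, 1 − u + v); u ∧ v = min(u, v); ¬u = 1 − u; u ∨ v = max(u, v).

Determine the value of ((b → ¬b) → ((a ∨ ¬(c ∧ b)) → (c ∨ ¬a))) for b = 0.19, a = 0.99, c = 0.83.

¬b: Łukasiewicz ¬ gives 1 − 0.19 = 0.81
(b → ¬b): min(1, 1 − 0.19 + 0.81) = 1
(c ∧ b) = min(0.83, 0.19) = 0.19
¬(c ∧ b): Łukasiewicz ¬ gives 1 − 0.19 = 0.81
(a ∨ ¬(c ∧ b)) = max(0.99, 0.81) = 0.99
¬a: Łukasiewicz ¬ gives 1 − 0.99 = 0.01
(c ∨ ¬a) = max(0.83, 0.01) = 0.83
((a ∨ ¬(c ∧ b)) → (c ∨ ¬a)): min(1, 1 − 0.99 + 0.83) = 0.84
((b → ¬b) → ((a ∨ ¬(c ∧ b)) → (c ∨ ¬a))): min(1, 1 − 1 + 0.84) = 0.84

0.84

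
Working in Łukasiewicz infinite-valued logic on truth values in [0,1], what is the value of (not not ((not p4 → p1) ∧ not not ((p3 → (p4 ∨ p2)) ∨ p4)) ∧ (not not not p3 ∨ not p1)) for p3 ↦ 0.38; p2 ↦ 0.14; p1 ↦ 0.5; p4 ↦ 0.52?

not p4: Łukasiewicz ¬ gives 1 − 0.52 = 0.48
(not p4 → p1): min(1, 1 − 0.48 + 0.5) = 1
(p4 ∨ p2) = max(0.52, 0.14) = 0.52
(p3 → (p4 ∨ p2)): min(1, 1 − 0.38 + 0.52) = 1
((p3 → (p4 ∨ p2)) ∨ p4) = max(1, 0.52) = 1
not ((p3 → (p4 ∨ p2)) ∨ p4): Łukasiewicz ¬ gives 1 − 1 = 0
not not ((p3 → (p4 ∨ p2)) ∨ p4): Łukasiewicz ¬ gives 1 − 0 = 1
((not p4 → p1) ∧ not not ((p3 → (p4 ∨ p2)) ∨ p4)) = min(1, 1) = 1
not ((not p4 → p1) ∧ not not ((p3 → (p4 ∨ p2)) ∨ p4)): Łukasiewicz ¬ gives 1 − 1 = 0
not not ((not p4 → p1) ∧ not not ((p3 → (p4 ∨ p2)) ∨ p4)): Łukasiewicz ¬ gives 1 − 0 = 1
not p3: Łukasiewicz ¬ gives 1 − 0.38 = 0.62
not not p3: Łukasiewicz ¬ gives 1 − 0.62 = 0.38
not not not p3: Łukasiewicz ¬ gives 1 − 0.38 = 0.62
not p1: Łukasiewicz ¬ gives 1 − 0.5 = 0.5
(not not not p3 ∨ not p1) = max(0.62, 0.5) = 0.62
(not not ((not p4 → p1) ∧ not not ((p3 → (p4 ∨ p2)) ∨ p4)) ∧ (not not not p3 ∨ not p1)) = min(1, 0.62) = 0.62

0.62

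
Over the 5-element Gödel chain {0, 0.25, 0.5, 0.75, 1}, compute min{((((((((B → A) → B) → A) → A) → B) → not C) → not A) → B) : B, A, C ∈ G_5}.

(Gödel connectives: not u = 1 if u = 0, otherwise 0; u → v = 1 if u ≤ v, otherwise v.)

0.00

The minimum is attained at B = 0, A = 0, C = 0:
  (B → A): 0 ≤ 0, so result = 1
  ((B → A) → B): 1 > 0, so result = 0
  (((B → A) → B) → A): 0 ≤ 0, so result = 1
  ((((B → A) → B) → A) → A): 1 > 0, so result = 0
  (((((B → A) → B) → A) → A) → B): 0 ≤ 0, so result = 1
  not C: Gödel ¬ of 0 = 1 (operand is 0)
  ((((((B → A) → B) → A) → A) → B) → not C): 1 ≤ 1, so result = 1
  not A: Gödel ¬ of 0 = 1 (operand is 0)
  (((((((B → A) → B) → A) → A) → B) → not C) → not A): 1 ≤ 1, so result = 1
  ((((((((B → A) → B) → A) → A) → B) → not C) → not A) → B): 1 > 0, so result = 0
Checking all 125 assignments confirms none give a value below 0.00.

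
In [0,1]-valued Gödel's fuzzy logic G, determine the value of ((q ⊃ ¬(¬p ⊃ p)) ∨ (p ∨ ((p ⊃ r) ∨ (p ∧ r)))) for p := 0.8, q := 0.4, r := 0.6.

0.80

¬p: Gödel ¬ of 0.8 = 0 (operand ≠ 0)
(¬p ⊃ p): 0 ≤ 0.8, so result = 1
¬(¬p ⊃ p): Gödel ¬ of 1 = 0 (operand ≠ 0)
(q ⊃ ¬(¬p ⊃ p)): 0.4 > 0, so result = 0
(p ⊃ r): 0.8 > 0.6, so result = 0.6
(p ∧ r) = min(0.8, 0.6) = 0.6
((p ⊃ r) ∨ (p ∧ r)) = max(0.6, 0.6) = 0.6
(p ∨ ((p ⊃ r) ∨ (p ∧ r))) = max(0.8, 0.6) = 0.8
((q ⊃ ¬(¬p ⊃ p)) ∨ (p ∨ ((p ⊃ r) ∨ (p ∧ r)))) = max(0, 0.8) = 0.8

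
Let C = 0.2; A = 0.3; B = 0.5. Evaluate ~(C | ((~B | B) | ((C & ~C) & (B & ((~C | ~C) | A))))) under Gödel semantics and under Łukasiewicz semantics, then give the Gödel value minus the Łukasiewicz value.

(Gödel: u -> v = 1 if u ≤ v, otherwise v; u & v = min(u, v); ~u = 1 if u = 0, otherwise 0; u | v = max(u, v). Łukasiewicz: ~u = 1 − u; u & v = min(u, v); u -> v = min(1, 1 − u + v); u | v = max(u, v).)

Gödel evaluation:
  ~B: Gödel ¬ of 0.5 = 0 (operand ≠ 0)
  (~B | B) = max(0, 0.5) = 0.5
  ~C: Gödel ¬ of 0.2 = 0 (operand ≠ 0)
  (C & ~C) = min(0.2, 0) = 0
  ~C: Gödel ¬ of 0.2 = 0 (operand ≠ 0)
  ~C: Gödel ¬ of 0.2 = 0 (operand ≠ 0)
  (~C | ~C) = max(0, 0) = 0
  ((~C | ~C) | A) = max(0, 0.3) = 0.3
  (B & ((~C | ~C) | A)) = min(0.5, 0.3) = 0.3
  ((C & ~C) & (B & ((~C | ~C) | A))) = min(0, 0.3) = 0
  ((~B | B) | ((C & ~C) & (B & ((~C | ~C) | A)))) = max(0.5, 0) = 0.5
  (C | ((~B | B) | ((C & ~C) & (B & ((~C | ~C) | A))))) = max(0.2, 0.5) = 0.5
  ~(C | ((~B | B) | ((C & ~C) & (B & ((~C | ~C) | A))))): Gödel ¬ of 0.5 = 0 (operand ≠ 0)
  Gödel value = 0
Łukasiewicz evaluation:
  ~B: Łukasiewicz ¬ gives 1 − 0.5 = 0.5
  (~B | B) = max(0.5, 0.5) = 0.5
  ~C: Łukasiewicz ¬ gives 1 − 0.2 = 0.8
  (C & ~C) = min(0.2, 0.8) = 0.2
  ~C: Łukasiewicz ¬ gives 1 − 0.2 = 0.8
  ~C: Łukasiewicz ¬ gives 1 − 0.2 = 0.8
  (~C | ~C) = max(0.8, 0.8) = 0.8
  ((~C | ~C) | A) = max(0.8, 0.3) = 0.8
  (B & ((~C | ~C) | A)) = min(0.5, 0.8) = 0.5
  ((C & ~C) & (B & ((~C | ~C) | A))) = min(0.2, 0.5) = 0.2
  ((~B | B) | ((C & ~C) & (B & ((~C | ~C) | A)))) = max(0.5, 0.2) = 0.5
  (C | ((~B | B) | ((C & ~C) & (B & ((~C | ~C) | A))))) = max(0.2, 0.5) = 0.5
  ~(C | ((~B | B) | ((C & ~C) & (B & ((~C | ~C) | A))))): Łukasiewicz ¬ gives 1 − 0.5 = 0.5
  Łukasiewicz value = 0.5
Difference: 0 − 0.5 = -0.50

-0.50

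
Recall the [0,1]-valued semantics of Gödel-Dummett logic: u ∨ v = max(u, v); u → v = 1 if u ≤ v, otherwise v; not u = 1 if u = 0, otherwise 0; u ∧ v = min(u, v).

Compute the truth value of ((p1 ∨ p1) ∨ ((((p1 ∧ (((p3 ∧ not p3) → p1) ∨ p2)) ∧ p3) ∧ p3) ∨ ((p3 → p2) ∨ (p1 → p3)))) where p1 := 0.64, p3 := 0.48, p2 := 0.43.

(p1 ∨ p1) = max(0.64, 0.64) = 0.64
not p3: Gödel ¬ of 0.48 = 0 (operand ≠ 0)
(p3 ∧ not p3) = min(0.48, 0) = 0
((p3 ∧ not p3) → p1): 0 ≤ 0.64, so result = 1
(((p3 ∧ not p3) → p1) ∨ p2) = max(1, 0.43) = 1
(p1 ∧ (((p3 ∧ not p3) → p1) ∨ p2)) = min(0.64, 1) = 0.64
((p1 ∧ (((p3 ∧ not p3) → p1) ∨ p2)) ∧ p3) = min(0.64, 0.48) = 0.48
(((p1 ∧ (((p3 ∧ not p3) → p1) ∨ p2)) ∧ p3) ∧ p3) = min(0.48, 0.48) = 0.48
(p3 → p2): 0.48 > 0.43, so result = 0.43
(p1 → p3): 0.64 > 0.48, so result = 0.48
((p3 → p2) ∨ (p1 → p3)) = max(0.43, 0.48) = 0.48
((((p1 ∧ (((p3 ∧ not p3) → p1) ∨ p2)) ∧ p3) ∧ p3) ∨ ((p3 → p2) ∨ (p1 → p3))) = max(0.48, 0.48) = 0.48
((p1 ∨ p1) ∨ ((((p1 ∧ (((p3 ∧ not p3) → p1) ∨ p2)) ∧ p3) ∧ p3) ∨ ((p3 → p2) ∨ (p1 → p3)))) = max(0.64, 0.48) = 0.64

0.64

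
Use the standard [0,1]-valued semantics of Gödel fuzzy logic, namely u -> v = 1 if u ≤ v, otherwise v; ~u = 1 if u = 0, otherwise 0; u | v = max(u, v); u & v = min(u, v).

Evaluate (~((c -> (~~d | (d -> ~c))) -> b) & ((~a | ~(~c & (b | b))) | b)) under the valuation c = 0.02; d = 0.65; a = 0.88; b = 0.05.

~d: Gödel ¬ of 0.65 = 0 (operand ≠ 0)
~~d: Gödel ¬ of 0 = 1 (operand is 0)
~c: Gödel ¬ of 0.02 = 0 (operand ≠ 0)
(d -> ~c): 0.65 > 0, so result = 0
(~~d | (d -> ~c)) = max(1, 0) = 1
(c -> (~~d | (d -> ~c))): 0.02 ≤ 1, so result = 1
((c -> (~~d | (d -> ~c))) -> b): 1 > 0.05, so result = 0.05
~((c -> (~~d | (d -> ~c))) -> b): Gödel ¬ of 0.05 = 0 (operand ≠ 0)
~a: Gödel ¬ of 0.88 = 0 (operand ≠ 0)
~c: Gödel ¬ of 0.02 = 0 (operand ≠ 0)
(b | b) = max(0.05, 0.05) = 0.05
(~c & (b | b)) = min(0, 0.05) = 0
~(~c & (b | b)): Gödel ¬ of 0 = 1 (operand is 0)
(~a | ~(~c & (b | b))) = max(0, 1) = 1
((~a | ~(~c & (b | b))) | b) = max(1, 0.05) = 1
(~((c -> (~~d | (d -> ~c))) -> b) & ((~a | ~(~c & (b | b))) | b)) = min(0, 1) = 0

0.00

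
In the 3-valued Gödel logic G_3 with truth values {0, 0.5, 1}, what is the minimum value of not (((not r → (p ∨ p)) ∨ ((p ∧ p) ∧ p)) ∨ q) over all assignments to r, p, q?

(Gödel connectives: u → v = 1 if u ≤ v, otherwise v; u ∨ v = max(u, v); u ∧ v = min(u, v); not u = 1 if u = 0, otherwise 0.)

0.00

The minimum is attained at r = 0, p = 0, q = 0.5:
  not r: Gödel ¬ of 0 = 1 (operand is 0)
  (p ∨ p) = max(0, 0) = 0
  (not r → (p ∨ p)): 1 > 0, so result = 0
  (p ∧ p) = min(0, 0) = 0
  ((p ∧ p) ∧ p) = min(0, 0) = 0
  ((not r → (p ∨ p)) ∨ ((p ∧ p) ∧ p)) = max(0, 0) = 0
  (((not r → (p ∨ p)) ∨ ((p ∧ p) ∧ p)) ∨ q) = max(0, 0.5) = 0.5
  not (((not r → (p ∨ p)) ∨ ((p ∧ p) ∧ p)) ∨ q): Gödel ¬ of 0.5 = 0 (operand ≠ 0)
Checking all 27 assignments confirms none give a value below 0.00.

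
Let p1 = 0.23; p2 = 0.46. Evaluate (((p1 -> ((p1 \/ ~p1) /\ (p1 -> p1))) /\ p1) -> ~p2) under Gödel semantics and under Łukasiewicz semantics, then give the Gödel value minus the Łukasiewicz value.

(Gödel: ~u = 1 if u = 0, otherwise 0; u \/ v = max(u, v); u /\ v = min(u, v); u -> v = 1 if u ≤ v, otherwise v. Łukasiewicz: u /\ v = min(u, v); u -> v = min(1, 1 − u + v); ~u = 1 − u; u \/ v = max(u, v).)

Gödel evaluation:
  ~p1: Gödel ¬ of 0.23 = 0 (operand ≠ 0)
  (p1 \/ ~p1) = max(0.23, 0) = 0.23
  (p1 -> p1): 0.23 ≤ 0.23, so result = 1
  ((p1 \/ ~p1) /\ (p1 -> p1)) = min(0.23, 1) = 0.23
  (p1 -> ((p1 \/ ~p1) /\ (p1 -> p1))): 0.23 ≤ 0.23, so result = 1
  ((p1 -> ((p1 \/ ~p1) /\ (p1 -> p1))) /\ p1) = min(1, 0.23) = 0.23
  ~p2: Gödel ¬ of 0.46 = 0 (operand ≠ 0)
  (((p1 -> ((p1 \/ ~p1) /\ (p1 -> p1))) /\ p1) -> ~p2): 0.23 > 0, so result = 0
  Gödel value = 0
Łukasiewicz evaluation:
  ~p1: Łukasiewicz ¬ gives 1 − 0.23 = 0.77
  (p1 \/ ~p1) = max(0.23, 0.77) = 0.77
  (p1 -> p1): min(1, 1 − 0.23 + 0.23) = 1
  ((p1 \/ ~p1) /\ (p1 -> p1)) = min(0.77, 1) = 0.77
  (p1 -> ((p1 \/ ~p1) /\ (p1 -> p1))): min(1, 1 − 0.23 + 0.77) = 1
  ((p1 -> ((p1 \/ ~p1) /\ (p1 -> p1))) /\ p1) = min(1, 0.23) = 0.23
  ~p2: Łukasiewicz ¬ gives 1 − 0.46 = 0.54
  (((p1 -> ((p1 \/ ~p1) /\ (p1 -> p1))) /\ p1) -> ~p2): min(1, 1 − 0.23 + 0.54) = 1
  Łukasiewicz value = 1
Difference: 0 − 1 = -1.00

-1.00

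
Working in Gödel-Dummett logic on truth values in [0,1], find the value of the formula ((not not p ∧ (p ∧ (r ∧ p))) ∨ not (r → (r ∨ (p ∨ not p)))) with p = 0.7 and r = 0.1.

not p: Gödel ¬ of 0.7 = 0 (operand ≠ 0)
not not p: Gödel ¬ of 0 = 1 (operand is 0)
(r ∧ p) = min(0.1, 0.7) = 0.1
(p ∧ (r ∧ p)) = min(0.7, 0.1) = 0.1
(not not p ∧ (p ∧ (r ∧ p))) = min(1, 0.1) = 0.1
not p: Gödel ¬ of 0.7 = 0 (operand ≠ 0)
(p ∨ not p) = max(0.7, 0) = 0.7
(r ∨ (p ∨ not p)) = max(0.1, 0.7) = 0.7
(r → (r ∨ (p ∨ not p))): 0.1 ≤ 0.7, so result = 1
not (r → (r ∨ (p ∨ not p))): Gödel ¬ of 1 = 0 (operand ≠ 0)
((not not p ∧ (p ∧ (r ∧ p))) ∨ not (r → (r ∨ (p ∨ not p)))) = max(0.1, 0) = 0.1

0.10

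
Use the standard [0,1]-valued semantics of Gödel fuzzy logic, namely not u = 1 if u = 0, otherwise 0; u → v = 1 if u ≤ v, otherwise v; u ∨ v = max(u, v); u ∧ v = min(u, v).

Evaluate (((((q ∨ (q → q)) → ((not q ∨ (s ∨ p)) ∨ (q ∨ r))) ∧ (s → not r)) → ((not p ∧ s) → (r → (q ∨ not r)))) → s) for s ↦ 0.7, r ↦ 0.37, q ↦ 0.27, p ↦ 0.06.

0.70

(q → q): 0.27 ≤ 0.27, so result = 1
(q ∨ (q → q)) = max(0.27, 1) = 1
not q: Gödel ¬ of 0.27 = 0 (operand ≠ 0)
(s ∨ p) = max(0.7, 0.06) = 0.7
(not q ∨ (s ∨ p)) = max(0, 0.7) = 0.7
(q ∨ r) = max(0.27, 0.37) = 0.37
((not q ∨ (s ∨ p)) ∨ (q ∨ r)) = max(0.7, 0.37) = 0.7
((q ∨ (q → q)) → ((not q ∨ (s ∨ p)) ∨ (q ∨ r))): 1 > 0.7, so result = 0.7
not r: Gödel ¬ of 0.37 = 0 (operand ≠ 0)
(s → not r): 0.7 > 0, so result = 0
(((q ∨ (q → q)) → ((not q ∨ (s ∨ p)) ∨ (q ∨ r))) ∧ (s → not r)) = min(0.7, 0) = 0
not p: Gödel ¬ of 0.06 = 0 (operand ≠ 0)
(not p ∧ s) = min(0, 0.7) = 0
not r: Gödel ¬ of 0.37 = 0 (operand ≠ 0)
(q ∨ not r) = max(0.27, 0) = 0.27
(r → (q ∨ not r)): 0.37 > 0.27, so result = 0.27
((not p ∧ s) → (r → (q ∨ not r))): 0 ≤ 0.27, so result = 1
((((q ∨ (q → q)) → ((not q ∨ (s ∨ p)) ∨ (q ∨ r))) ∧ (s → not r)) → ((not p ∧ s) → (r → (q ∨ not r)))): 0 ≤ 1, so result = 1
(((((q ∨ (q → q)) → ((not q ∨ (s ∨ p)) ∨ (q ∨ r))) ∧ (s → not r)) → ((not p ∧ s) → (r → (q ∨ not r)))) → s): 1 > 0.7, so result = 0.7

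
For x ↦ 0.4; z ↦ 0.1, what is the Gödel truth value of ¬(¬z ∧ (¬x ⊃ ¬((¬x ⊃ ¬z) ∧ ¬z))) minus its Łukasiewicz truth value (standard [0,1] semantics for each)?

0.50

Gödel evaluation:
  ¬z: Gödel ¬ of 0.1 = 0 (operand ≠ 0)
  ¬x: Gödel ¬ of 0.4 = 0 (operand ≠ 0)
  ¬x: Gödel ¬ of 0.4 = 0 (operand ≠ 0)
  ¬z: Gödel ¬ of 0.1 = 0 (operand ≠ 0)
  (¬x ⊃ ¬z): 0 ≤ 0, so result = 1
  ¬z: Gödel ¬ of 0.1 = 0 (operand ≠ 0)
  ((¬x ⊃ ¬z) ∧ ¬z) = min(1, 0) = 0
  ¬((¬x ⊃ ¬z) ∧ ¬z): Gödel ¬ of 0 = 1 (operand is 0)
  (¬x ⊃ ¬((¬x ⊃ ¬z) ∧ ¬z)): 0 ≤ 1, so result = 1
  (¬z ∧ (¬x ⊃ ¬((¬x ⊃ ¬z) ∧ ¬z))) = min(0, 1) = 0
  ¬(¬z ∧ (¬x ⊃ ¬((¬x ⊃ ¬z) ∧ ¬z))): Gödel ¬ of 0 = 1 (operand is 0)
  Gödel value = 1
Łukasiewicz evaluation:
  ¬z: Łukasiewicz ¬ gives 1 − 0.1 = 0.9
  ¬x: Łukasiewicz ¬ gives 1 − 0.4 = 0.6
  ¬x: Łukasiewicz ¬ gives 1 − 0.4 = 0.6
  ¬z: Łukasiewicz ¬ gives 1 − 0.1 = 0.9
  (¬x ⊃ ¬z): min(1, 1 − 0.6 + 0.9) = 1
  ¬z: Łukasiewicz ¬ gives 1 − 0.1 = 0.9
  ((¬x ⊃ ¬z) ∧ ¬z) = min(1, 0.9) = 0.9
  ¬((¬x ⊃ ¬z) ∧ ¬z): Łukasiewicz ¬ gives 1 − 0.9 = 0.1
  (¬x ⊃ ¬((¬x ⊃ ¬z) ∧ ¬z)): min(1, 1 − 0.6 + 0.1) = 0.5
  (¬z ∧ (¬x ⊃ ¬((¬x ⊃ ¬z) ∧ ¬z))) = min(0.9, 0.5) = 0.5
  ¬(¬z ∧ (¬x ⊃ ¬((¬x ⊃ ¬z) ∧ ¬z))): Łukasiewicz ¬ gives 1 − 0.5 = 0.5
  Łukasiewicz value = 0.5
Difference: 1 − 0.5 = 0.50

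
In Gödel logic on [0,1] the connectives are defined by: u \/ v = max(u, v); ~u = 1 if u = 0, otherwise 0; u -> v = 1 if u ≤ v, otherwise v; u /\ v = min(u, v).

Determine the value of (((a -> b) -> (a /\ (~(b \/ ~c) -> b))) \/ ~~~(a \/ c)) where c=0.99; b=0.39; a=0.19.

(a -> b): 0.19 ≤ 0.39, so result = 1
~c: Gödel ¬ of 0.99 = 0 (operand ≠ 0)
(b \/ ~c) = max(0.39, 0) = 0.39
~(b \/ ~c): Gödel ¬ of 0.39 = 0 (operand ≠ 0)
(~(b \/ ~c) -> b): 0 ≤ 0.39, so result = 1
(a /\ (~(b \/ ~c) -> b)) = min(0.19, 1) = 0.19
((a -> b) -> (a /\ (~(b \/ ~c) -> b))): 1 > 0.19, so result = 0.19
(a \/ c) = max(0.19, 0.99) = 0.99
~(a \/ c): Gödel ¬ of 0.99 = 0 (operand ≠ 0)
~~(a \/ c): Gödel ¬ of 0 = 1 (operand is 0)
~~~(a \/ c): Gödel ¬ of 1 = 0 (operand ≠ 0)
(((a -> b) -> (a /\ (~(b \/ ~c) -> b))) \/ ~~~(a \/ c)) = max(0.19, 0) = 0.19

0.19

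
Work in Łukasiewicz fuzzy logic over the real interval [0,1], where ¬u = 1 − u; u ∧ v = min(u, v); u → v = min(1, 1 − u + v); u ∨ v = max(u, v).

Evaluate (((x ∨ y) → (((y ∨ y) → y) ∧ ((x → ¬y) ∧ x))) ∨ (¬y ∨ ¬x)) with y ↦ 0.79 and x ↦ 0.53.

(x ∨ y) = max(0.53, 0.79) = 0.79
(y ∨ y) = max(0.79, 0.79) = 0.79
((y ∨ y) → y): min(1, 1 − 0.79 + 0.79) = 1
¬y: Łukasiewicz ¬ gives 1 − 0.79 = 0.21
(x → ¬y): min(1, 1 − 0.53 + 0.21) = 0.68
((x → ¬y) ∧ x) = min(0.68, 0.53) = 0.53
(((y ∨ y) → y) ∧ ((x → ¬y) ∧ x)) = min(1, 0.53) = 0.53
((x ∨ y) → (((y ∨ y) → y) ∧ ((x → ¬y) ∧ x))): min(1, 1 − 0.79 + 0.53) = 0.74
¬y: Łukasiewicz ¬ gives 1 − 0.79 = 0.21
¬x: Łukasiewicz ¬ gives 1 − 0.53 = 0.47
(¬y ∨ ¬x) = max(0.21, 0.47) = 0.47
(((x ∨ y) → (((y ∨ y) → y) ∧ ((x → ¬y) ∧ x))) ∨ (¬y ∨ ¬x)) = max(0.74, 0.47) = 0.74

0.74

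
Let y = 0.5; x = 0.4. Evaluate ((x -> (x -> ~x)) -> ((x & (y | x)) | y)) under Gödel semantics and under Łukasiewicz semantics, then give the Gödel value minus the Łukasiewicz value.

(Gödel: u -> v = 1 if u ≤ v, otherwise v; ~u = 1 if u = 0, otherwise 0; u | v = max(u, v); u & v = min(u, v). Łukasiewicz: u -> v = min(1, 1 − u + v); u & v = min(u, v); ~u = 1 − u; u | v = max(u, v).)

Gödel evaluation:
  ~x: Gödel ¬ of 0.4 = 0 (operand ≠ 0)
  (x -> ~x): 0.4 > 0, so result = 0
  (x -> (x -> ~x)): 0.4 > 0, so result = 0
  (y | x) = max(0.5, 0.4) = 0.5
  (x & (y | x)) = min(0.4, 0.5) = 0.4
  ((x & (y | x)) | y) = max(0.4, 0.5) = 0.5
  ((x -> (x -> ~x)) -> ((x & (y | x)) | y)): 0 ≤ 0.5, so result = 1
  Gödel value = 1
Łukasiewicz evaluation:
  ~x: Łukasiewicz ¬ gives 1 − 0.4 = 0.6
  (x -> ~x): min(1, 1 − 0.4 + 0.6) = 1
  (x -> (x -> ~x)): min(1, 1 − 0.4 + 1) = 1
  (y | x) = max(0.5, 0.4) = 0.5
  (x & (y | x)) = min(0.4, 0.5) = 0.4
  ((x & (y | x)) | y) = max(0.4, 0.5) = 0.5
  ((x -> (x -> ~x)) -> ((x & (y | x)) | y)): min(1, 1 − 1 + 0.5) = 0.5
  Łukasiewicz value = 0.5
Difference: 1 − 0.5 = 0.50

0.50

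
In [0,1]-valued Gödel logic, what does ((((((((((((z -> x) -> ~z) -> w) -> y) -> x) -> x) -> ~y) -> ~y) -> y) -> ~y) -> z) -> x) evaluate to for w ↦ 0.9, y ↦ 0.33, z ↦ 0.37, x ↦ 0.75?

(z -> x): 0.37 ≤ 0.75, so result = 1
~z: Gödel ¬ of 0.37 = 0 (operand ≠ 0)
((z -> x) -> ~z): 1 > 0, so result = 0
(((z -> x) -> ~z) -> w): 0 ≤ 0.9, so result = 1
((((z -> x) -> ~z) -> w) -> y): 1 > 0.33, so result = 0.33
(((((z -> x) -> ~z) -> w) -> y) -> x): 0.33 ≤ 0.75, so result = 1
((((((z -> x) -> ~z) -> w) -> y) -> x) -> x): 1 > 0.75, so result = 0.75
~y: Gödel ¬ of 0.33 = 0 (operand ≠ 0)
(((((((z -> x) -> ~z) -> w) -> y) -> x) -> x) -> ~y): 0.75 > 0, so result = 0
~y: Gödel ¬ of 0.33 = 0 (operand ≠ 0)
((((((((z -> x) -> ~z) -> w) -> y) -> x) -> x) -> ~y) -> ~y): 0 ≤ 0, so result = 1
(((((((((z -> x) -> ~z) -> w) -> y) -> x) -> x) -> ~y) -> ~y) -> y): 1 > 0.33, so result = 0.33
~y: Gödel ¬ of 0.33 = 0 (operand ≠ 0)
((((((((((z -> x) -> ~z) -> w) -> y) -> x) -> x) -> ~y) -> ~y) -> y) -> ~y): 0.33 > 0, so result = 0
(((((((((((z -> x) -> ~z) -> w) -> y) -> x) -> x) -> ~y) -> ~y) -> y) -> ~y) -> z): 0 ≤ 0.37, so result = 1
((((((((((((z -> x) -> ~z) -> w) -> y) -> x) -> x) -> ~y) -> ~y) -> y) -> ~y) -> z) -> x): 1 > 0.75, so result = 0.75

0.75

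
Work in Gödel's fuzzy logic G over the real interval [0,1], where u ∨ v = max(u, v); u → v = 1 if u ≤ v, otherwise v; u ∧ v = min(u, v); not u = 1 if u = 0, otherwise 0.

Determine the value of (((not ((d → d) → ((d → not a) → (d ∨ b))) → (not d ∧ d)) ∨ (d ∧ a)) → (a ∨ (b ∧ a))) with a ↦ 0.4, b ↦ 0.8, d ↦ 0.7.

(d → d): 0.7 ≤ 0.7, so result = 1
not a: Gödel ¬ of 0.4 = 0 (operand ≠ 0)
(d → not a): 0.7 > 0, so result = 0
(d ∨ b) = max(0.7, 0.8) = 0.8
((d → not a) → (d ∨ b)): 0 ≤ 0.8, so result = 1
((d → d) → ((d → not a) → (d ∨ b))): 1 ≤ 1, so result = 1
not ((d → d) → ((d → not a) → (d ∨ b))): Gödel ¬ of 1 = 0 (operand ≠ 0)
not d: Gödel ¬ of 0.7 = 0 (operand ≠ 0)
(not d ∧ d) = min(0, 0.7) = 0
(not ((d → d) → ((d → not a) → (d ∨ b))) → (not d ∧ d)): 0 ≤ 0, so result = 1
(d ∧ a) = min(0.7, 0.4) = 0.4
((not ((d → d) → ((d → not a) → (d ∨ b))) → (not d ∧ d)) ∨ (d ∧ a)) = max(1, 0.4) = 1
(b ∧ a) = min(0.8, 0.4) = 0.4
(a ∨ (b ∧ a)) = max(0.4, 0.4) = 0.4
(((not ((d → d) → ((d → not a) → (d ∨ b))) → (not d ∧ d)) ∨ (d ∧ a)) → (a ∨ (b ∧ a))): 1 > 0.4, so result = 0.4

0.40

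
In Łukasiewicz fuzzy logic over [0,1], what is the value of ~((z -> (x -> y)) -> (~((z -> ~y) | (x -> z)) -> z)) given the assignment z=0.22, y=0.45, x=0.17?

(x -> y): min(1, 1 − 0.17 + 0.45) = 1
(z -> (x -> y)): min(1, 1 − 0.22 + 1) = 1
~y: Łukasiewicz ¬ gives 1 − 0.45 = 0.55
(z -> ~y): min(1, 1 − 0.22 + 0.55) = 1
(x -> z): min(1, 1 − 0.17 + 0.22) = 1
((z -> ~y) | (x -> z)) = max(1, 1) = 1
~((z -> ~y) | (x -> z)): Łukasiewicz ¬ gives 1 − 1 = 0
(~((z -> ~y) | (x -> z)) -> z): min(1, 1 − 0 + 0.22) = 1
((z -> (x -> y)) -> (~((z -> ~y) | (x -> z)) -> z)): min(1, 1 − 1 + 1) = 1
~((z -> (x -> y)) -> (~((z -> ~y) | (x -> z)) -> z)): Łukasiewicz ¬ gives 1 − 1 = 0

0.00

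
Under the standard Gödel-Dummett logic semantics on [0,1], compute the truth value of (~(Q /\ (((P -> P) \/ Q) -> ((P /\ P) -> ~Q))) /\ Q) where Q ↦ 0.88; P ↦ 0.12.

(P -> P): 0.12 ≤ 0.12, so result = 1
((P -> P) \/ Q) = max(1, 0.88) = 1
(P /\ P) = min(0.12, 0.12) = 0.12
~Q: Gödel ¬ of 0.88 = 0 (operand ≠ 0)
((P /\ P) -> ~Q): 0.12 > 0, so result = 0
(((P -> P) \/ Q) -> ((P /\ P) -> ~Q)): 1 > 0, so result = 0
(Q /\ (((P -> P) \/ Q) -> ((P /\ P) -> ~Q))) = min(0.88, 0) = 0
~(Q /\ (((P -> P) \/ Q) -> ((P /\ P) -> ~Q))): Gödel ¬ of 0 = 1 (operand is 0)
(~(Q /\ (((P -> P) \/ Q) -> ((P /\ P) -> ~Q))) /\ Q) = min(1, 0.88) = 0.88

0.88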